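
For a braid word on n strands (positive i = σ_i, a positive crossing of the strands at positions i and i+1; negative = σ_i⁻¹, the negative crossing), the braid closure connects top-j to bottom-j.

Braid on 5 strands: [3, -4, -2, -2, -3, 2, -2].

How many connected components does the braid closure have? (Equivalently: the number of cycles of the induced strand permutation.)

Track the strand permutation on 5 strands, starting from identity.
  step 1: s3 swaps positions 3,4 -> [1 2 4 3 5]
  step 2: s4^-1 swaps positions 4,5 -> [1 2 4 5 3]
  step 3: s2^-1 swaps positions 2,3 -> [1 4 2 5 3]
  step 4: s2^-1 swaps positions 2,3 -> [1 2 4 5 3]
  step 5: s3^-1 swaps positions 3,4 -> [1 2 5 4 3]
  step 6: s2 swaps positions 2,3 -> [1 5 2 4 3]
  step 7: s2^-1 swaps positions 2,3 -> [1 2 5 4 3]
Final permutation (position -> original strand): [1 2 5 4 3]
Closure components = cycle count of this permutation = 4.

Answer: 4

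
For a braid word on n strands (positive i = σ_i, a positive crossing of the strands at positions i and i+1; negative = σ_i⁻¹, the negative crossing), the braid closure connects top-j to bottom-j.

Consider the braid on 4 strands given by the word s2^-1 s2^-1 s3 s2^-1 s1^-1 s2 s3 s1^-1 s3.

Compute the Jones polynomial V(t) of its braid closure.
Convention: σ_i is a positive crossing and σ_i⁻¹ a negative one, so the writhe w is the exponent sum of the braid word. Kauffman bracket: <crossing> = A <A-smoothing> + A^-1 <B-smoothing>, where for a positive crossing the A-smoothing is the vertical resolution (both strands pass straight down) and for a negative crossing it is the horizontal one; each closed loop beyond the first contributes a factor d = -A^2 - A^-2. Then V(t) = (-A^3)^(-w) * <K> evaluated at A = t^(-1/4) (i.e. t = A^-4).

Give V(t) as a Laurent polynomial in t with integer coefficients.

-t^3 + 2*t^2 - 3*t + 5 - 4*t^-1 + 4*t^-2 - 3*t^-3 + 2*t^-4 - t^-5

Derivation:
Braid: s2^-1 s2^-1 s3 s2^-1 s1^-1 s2 s3 s1^-1 s3 on 4 strands, 9 crossings.
Writhe w = (#positive) - (#negative) = 4 - 5 = -1.
Enumerate smoothing states for the bracket polynomial. There are 2^9 = 512 states.
Each crossing splits two ways (0=vertical, 1=horizontal). The state's weight is A^(#A-smoothings - #B-smoothings) * d^(loops - 1).
Tabulate the states by total A-exponent and number of loops L (A-exp: L × count):
  A^9: L=5 ×1
  A^7: L=4 ×9
  A^5: L=3 ×32, L=5 ×4
  A^3: L=2 ×55, L=4 ×28, L=6 ×1
  A^1: L=1 ×39, L=3 ×77, L=5 ×10
  A^-1: L=2 ×87, L=4 ×38, L=6 ×1
  A^-3: L=1 ×14, L=3 ×64, L=5 ×6
  A^-5: L=2 ×17, L=4 ×19
  A^-7: L=3 ×7, L=5 ×2
  A^-9: L=4 ×1
Each group contributes A^e * Σ count * d^(L-1):
Powers of d = -A^2 - A^-2: d^2 = A^4 + 2 + A^-4; d^3 = -A^6 - 3*A^2 - 3*A^-2 - A^-6; d^4 = A^8 + 4*A^4 + 6 + 4*A^-4 + A^-8; d^5 = -A^10 - 5*A^6 - 10*A^2 - 10*A^-2 - 5*A^-6 - A^-10.
  A^9 * (d^4) = A^17 + 4*A^13 + 6*A^9 + 4*A^5 + A
  A^7 * (9*d^3) = -9*A^13 - 27*A^9 - 27*A^5 - 9*A
  A^5 * (32*d^2 + 4*d^4) = 4*A^13 + 48*A^9 + 88*A^5 + 48*A + 4*A^-3
  A^3 * (55*d + 28*d^3 + d^5) = -A^13 - 33*A^9 - 149*A^5 - 149*A - 33*A^-3 - A^-7
  A^1 * (39 + 77*d^2 + 10*d^4) = 10*A^9 + 117*A^5 + 253*A + 117*A^-3 + 10*A^-7
  A^-1 * (87*d + 38*d^3 + d^5) = -A^9 - 43*A^5 - 211*A - 211*A^-3 - 43*A^-7 - A^-11
  A^-3 * (14 + 64*d^2 + 6*d^4) = 6*A^5 + 88*A + 178*A^-3 + 88*A^-7 + 6*A^-11
  A^-5 * (17*d + 19*d^3) = -19*A - 74*A^-3 - 74*A^-7 - 19*A^-11
  A^-7 * (7*d^2 + 2*d^4) = 2*A + 15*A^-3 + 26*A^-7 + 15*A^-11 + 2*A^-15
  A^-9 * (d^3) = -A^-3 - 3*A^-7 - 3*A^-11 - A^-15
Summing the groups: <K> = A^17 - 2*A^13 + 3*A^9 - 4*A^5 + 4*A - 5*A^-3 + 3*A^-7 - 2*A^-11 + A^-15
Normalise by the writhe: (-A^3)^(-w) = (-A^3)^(1) = -A^3, so f(A) = -A^3 * <K> = -A^20 + 2*A^16 - 3*A^12 + 4*A^8 - 4*A^4 + 5 - 3*A^-4 + 2*A^-8 - A^-12.
Substitute A = t^(-1/4), i.e. A^e → t^(-e/4): V(t) = -t^3 + 2*t^2 - 3*t + 5 - 4*t^-1 + 4*t^-2 - 3*t^-3 + 2*t^-4 - t^-5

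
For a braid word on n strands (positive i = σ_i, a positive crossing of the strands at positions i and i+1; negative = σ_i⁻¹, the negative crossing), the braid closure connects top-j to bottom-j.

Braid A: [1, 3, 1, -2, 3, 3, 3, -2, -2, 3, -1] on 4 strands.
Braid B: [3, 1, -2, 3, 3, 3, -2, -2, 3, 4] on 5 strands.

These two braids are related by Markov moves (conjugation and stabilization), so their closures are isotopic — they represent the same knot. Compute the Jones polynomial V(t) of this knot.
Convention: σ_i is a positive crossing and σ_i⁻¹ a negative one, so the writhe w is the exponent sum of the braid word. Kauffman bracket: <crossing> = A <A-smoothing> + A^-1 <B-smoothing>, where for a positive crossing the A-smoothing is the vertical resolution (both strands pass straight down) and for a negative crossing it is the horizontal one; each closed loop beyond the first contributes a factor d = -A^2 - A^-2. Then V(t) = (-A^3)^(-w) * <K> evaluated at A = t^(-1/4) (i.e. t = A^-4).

-t^6 + 2*t^5 - 4*t^4 + 5*t^3 - 4*t^2 + 5*t - 3 + 2*t^-1 - t^-2

Derivation:
Markov-equivalent braids have isotopic closures, hence identical knot invariants. Strip the Markov moves from each word to reach a common short braid β, then compute V(t) once on β.
Braid A: s1 s3 s1 s2^-1 s3 s3 s3 s2^-1 s2^-1 s3 s1^-1 on 4 strands reduces by inverse Markov moves (closure unchanged at each step):
  Deconjugate: the word is γ·β·γ⁻¹ with γ = s1 (prefix) and γ⁻¹ = s1^-1 (suffix); strip both.
Reduced to β = s3 s1 s2^-1 s3 s3 s3 s2^-1 s2^-1 s3 on 4 strands, 9 crossings.
Braid B: s3 s1 s2^-1 s3 s3 s3 s2^-1 s2^-1 s3 s4 on 5 strands reduces by inverse Markov moves (closure unchanged at each step):
  Destabilize: the word has the form β·s4 where s4 occurs only as the final letter (β ∈ B_4); drop it and the last strand → 4 strands.
Reduced to β = s3 s1 s2^-1 s3 s3 s3 s2^-1 s2^-1 s3 on 4 strands, 9 crossings.
Both give the same β = s3 s1 s2^-1 s3 s3 s3 s2^-1 s2^-1 s3 on 4 strands, so one state sum suffices:
Braid: s3 s1 s2^-1 s3 s3 s3 s2^-1 s2^-1 s3 on 4 strands, 9 crossings.
Writhe w = (#positive) - (#negative) = 6 - 3 = 3.
Computing the Kauffman bracket via state sum. There are 2^9 = 512 states.
For each crossing: s=0 is the vertical smoothing, s=1 horizontal. Crossing k contributes A^(sign_k * (1 - 2*s_k)); loop factor d = -A^2 - A^-2.
Tabulate the states by total A-exponent and number of loops L (A-exp: L × count):
  A^9: L=5 ×1
  A^7: L=4 ×9
  A^5: L=3 ×32, L=5 ×4
  A^3: L=2 ×51, L=4 ×32, L=6 ×1
  A^1: L=1 ×27, L=3 ×81, L=5 ×18
  A^-1: L=2 ×53, L=4 ×67, L=6 ×6
  A^-3: L=3 ×50, L=5 ×33, L=7 ×1
  A^-5: L=4 ×27, L=6 ×9
  A^-7: L=5 ×8, L=7 ×1
  A^-9: L=6 ×1
Each group contributes A^e * Σ count * d^(L-1):
Powers of d = -A^2 - A^-2: d^2 = A^4 + 2 + A^-4; d^3 = -A^6 - 3*A^2 - 3*A^-2 - A^-6; d^4 = A^8 + 4*A^4 + 6 + 4*A^-4 + A^-8; d^5 = -A^10 - 5*A^6 - 10*A^2 - 10*A^-2 - 5*A^-6 - A^-10; d^6 = A^12 + 6*A^8 + 15*A^4 + 20 + 15*A^-4 + 6*A^-8 + A^-12.
  A^9 * (d^4) = A^17 + 4*A^13 + 6*A^9 + 4*A^5 + A
  A^7 * (9*d^3) = -9*A^13 - 27*A^9 - 27*A^5 - 9*A
  A^5 * (32*d^2 + 4*d^4) = 4*A^13 + 48*A^9 + 88*A^5 + 48*A + 4*A^-3
  A^3 * (51*d + 32*d^3 + d^5) = -A^13 - 37*A^9 - 157*A^5 - 157*A - 37*A^-3 - A^-7
  A^1 * (27 + 81*d^2 + 18*d^4) = 18*A^9 + 153*A^5 + 297*A + 153*A^-3 + 18*A^-7
  A^-1 * (53*d + 67*d^3 + 6*d^5) = -6*A^9 - 97*A^5 - 314*A - 314*A^-3 - 97*A^-7 - 6*A^-11
  A^-3 * (50*d^2 + 33*d^4 + d^6) = A^9 + 39*A^5 + 197*A + 318*A^-3 + 197*A^-7 + 39*A^-11 + A^-15
  A^-5 * (27*d^3 + 9*d^5) = -9*A^5 - 72*A - 171*A^-3 - 171*A^-7 - 72*A^-11 - 9*A^-15
  A^-7 * (8*d^4 + d^6) = A^5 + 14*A + 47*A^-3 + 68*A^-7 + 47*A^-11 + 14*A^-15 + A^-19
  A^-9 * (d^5) = -A - 5*A^-3 - 10*A^-7 - 10*A^-11 - 5*A^-15 - A^-19
Summing the groups: <K> = A^17 - 2*A^13 + 3*A^9 - 5*A^5 + 4*A - 5*A^-3 + 4*A^-7 - 2*A^-11 + A^-15
Normalise by the writhe: (-A^3)^(-w) = (-A^3)^(-3) = -A^-9, so f(A) = -A^-9 * <K> = -A^8 + 2*A^4 - 3 + 5*A^-4 - 4*A^-8 + 5*A^-12 - 4*A^-16 + 2*A^-20 - A^-24.
Substitute A = t^(-1/4), i.e. A^e → t^(-e/4): V(t) = -t^6 + 2*t^5 - 4*t^4 + 5*t^3 - 4*t^2 + 5*t - 3 + 2*t^-1 - t^-2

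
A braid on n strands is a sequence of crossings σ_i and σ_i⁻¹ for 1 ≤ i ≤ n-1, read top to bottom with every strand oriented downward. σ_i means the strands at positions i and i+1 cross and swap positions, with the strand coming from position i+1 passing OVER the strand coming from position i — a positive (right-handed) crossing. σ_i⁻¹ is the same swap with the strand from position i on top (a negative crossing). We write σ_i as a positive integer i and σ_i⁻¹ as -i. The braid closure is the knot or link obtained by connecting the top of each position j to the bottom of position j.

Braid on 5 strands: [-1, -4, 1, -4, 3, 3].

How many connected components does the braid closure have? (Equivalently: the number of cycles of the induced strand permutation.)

5

Derivation:
Track the strand permutation on 5 strands, starting from identity.
  step 1: s1^-1 swaps positions 1,2 -> [2 1 3 4 5]
  step 2: s4^-1 swaps positions 4,5 -> [2 1 3 5 4]
  step 3: s1 swaps positions 1,2 -> [1 2 3 5 4]
  step 4: s4^-1 swaps positions 4,5 -> [1 2 3 4 5]
  step 5: s3 swaps positions 3,4 -> [1 2 4 3 5]
  step 6: s3 swaps positions 3,4 -> [1 2 3 4 5]
Final permutation (position -> original strand): [1 2 3 4 5]
Closure components = cycle count of this permutation = 5.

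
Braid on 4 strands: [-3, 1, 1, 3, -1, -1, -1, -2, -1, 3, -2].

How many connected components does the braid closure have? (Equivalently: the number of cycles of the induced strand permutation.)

Track the strand permutation on 4 strands, starting from identity.
  step 1: s3^-1 swaps positions 3,4 -> [1 2 4 3]
  step 2: s1 swaps positions 1,2 -> [2 1 4 3]
  step 3: s1 swaps positions 1,2 -> [1 2 4 3]
  step 4: s3 swaps positions 3,4 -> [1 2 3 4]
  step 5: s1^-1 swaps positions 1,2 -> [2 1 3 4]
  step 6: s1^-1 swaps positions 1,2 -> [1 2 3 4]
  step 7: s1^-1 swaps positions 1,2 -> [2 1 3 4]
  step 8: s2^-1 swaps positions 2,3 -> [2 3 1 4]
  step 9: s1^-1 swaps positions 1,2 -> [3 2 1 4]
  step 10: s3 swaps positions 3,4 -> [3 2 4 1]
  step 11: s2^-1 swaps positions 2,3 -> [3 4 2 1]
Final permutation (position -> original strand): [3 4 2 1]
Closure components = cycle count of this permutation = 1.

Answer: 1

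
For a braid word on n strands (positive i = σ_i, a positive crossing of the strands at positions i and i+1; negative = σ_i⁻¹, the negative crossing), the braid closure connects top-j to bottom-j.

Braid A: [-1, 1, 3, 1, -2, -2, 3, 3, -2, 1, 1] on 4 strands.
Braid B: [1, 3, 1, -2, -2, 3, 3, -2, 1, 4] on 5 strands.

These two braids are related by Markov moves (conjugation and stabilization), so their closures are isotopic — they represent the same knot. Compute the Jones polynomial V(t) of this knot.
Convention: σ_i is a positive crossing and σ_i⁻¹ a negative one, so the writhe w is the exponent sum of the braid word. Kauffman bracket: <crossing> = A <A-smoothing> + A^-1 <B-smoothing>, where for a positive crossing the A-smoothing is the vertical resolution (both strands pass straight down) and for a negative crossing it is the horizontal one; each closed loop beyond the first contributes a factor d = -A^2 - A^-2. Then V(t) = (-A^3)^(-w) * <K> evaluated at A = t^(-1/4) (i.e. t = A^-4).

Markov-equivalent braids have isotopic closures, hence identical knot invariants. Strip the Markov moves from each word to reach a common short braid β, then compute V(t) once on β.
Braid A: s1^-1 s1 s3 s1 s2^-1 s2^-1 s3 s3 s2^-1 s1 s1 on 4 strands reduces by inverse Markov moves (closure unchanged at each step):
  Deconjugate: the word is γ·β·γ⁻¹ with γ = s1^-1 (prefix) and γ⁻¹ = s1 (suffix); strip both.
Reduced to β = s1 s3 s1 s2^-1 s2^-1 s3 s3 s2^-1 s1 on 4 strands, 9 crossings.
Braid B: s1 s3 s1 s2^-1 s2^-1 s3 s3 s2^-1 s1 s4 on 5 strands reduces by inverse Markov moves (closure unchanged at each step):
  Destabilize: the word has the form β·s4 where s4 occurs only as the final letter (β ∈ B_4); drop it and the last strand → 4 strands.
Reduced to β = s1 s3 s1 s2^-1 s2^-1 s3 s3 s2^-1 s1 on 4 strands, 9 crossings.
Both give the same β = s1 s3 s1 s2^-1 s2^-1 s3 s3 s2^-1 s1 on 4 strands, so one state sum suffices:
Braid: s1 s3 s1 s2^-1 s2^-1 s3 s3 s2^-1 s1 on 4 strands, 9 crossings.
Writhe w = (#positive) - (#negative) = 6 - 3 = 3.
Computing the Kauffman bracket via state sum. There are 2^9 = 512 states.
Each crossing splits two ways (0=vertical, 1=horizontal). The state's weight is A^(#A-smoothings - #B-smoothings) * d^(loops - 1).
Tabulate the states by total A-exponent and number of loops L (A-exp: L × count):
  A^9: L=5 ×1
  A^7: L=4 ×9
  A^5: L=3 ×32, L=5 ×4
  A^3: L=2 ×55, L=4 ×28, L=6 ×1
  A^1: L=1 ×39, L=3 ×77, L=5 ×10
  A^-1: L=2 ×81, L=4 ×44, L=6 ×1
  A^-3: L=3 ×73, L=5 ×11
  A^-5: L=4 ×35, L=6 ×1
  A^-7: L=5 ×9
  A^-9: L=6 ×1
Each group contributes A^e * Σ count * d^(L-1):
Powers of d = -A^2 - A^-2: d^2 = A^4 + 2 + A^-4; d^3 = -A^6 - 3*A^2 - 3*A^-2 - A^-6; d^4 = A^8 + 4*A^4 + 6 + 4*A^-4 + A^-8; d^5 = -A^10 - 5*A^6 - 10*A^2 - 10*A^-2 - 5*A^-6 - A^-10.
  A^9 * (d^4) = A^17 + 4*A^13 + 6*A^9 + 4*A^5 + A
  A^7 * (9*d^3) = -9*A^13 - 27*A^9 - 27*A^5 - 9*A
  A^5 * (32*d^2 + 4*d^4) = 4*A^13 + 48*A^9 + 88*A^5 + 48*A + 4*A^-3
  A^3 * (55*d + 28*d^3 + d^5) = -A^13 - 33*A^9 - 149*A^5 - 149*A - 33*A^-3 - A^-7
  A^1 * (39 + 77*d^2 + 10*d^4) = 10*A^9 + 117*A^5 + 253*A + 117*A^-3 + 10*A^-7
  A^-1 * (81*d + 44*d^3 + d^5) = -A^9 - 49*A^5 - 223*A - 223*A^-3 - 49*A^-7 - A^-11
  A^-3 * (73*d^2 + 11*d^4) = 11*A^5 + 117*A + 212*A^-3 + 117*A^-7 + 11*A^-11
  A^-5 * (35*d^3 + d^5) = -A^5 - 40*A - 115*A^-3 - 115*A^-7 - 40*A^-11 - A^-15
  A^-7 * (9*d^4) = 9*A + 36*A^-3 + 54*A^-7 + 36*A^-11 + 9*A^-15
  A^-9 * (d^5) = -A - 5*A^-3 - 10*A^-7 - 10*A^-11 - 5*A^-15 - A^-19
Summing the groups: <K> = A^17 - 2*A^13 + 3*A^9 - 6*A^5 + 6*A - 7*A^-3 + 6*A^-7 - 4*A^-11 + 3*A^-15 - A^-19
Normalise by the writhe: (-A^3)^(-w) = (-A^3)^(-3) = -A^-9, so f(A) = -A^-9 * <K> = -A^8 + 2*A^4 - 3 + 6*A^-4 - 6*A^-8 + 7*A^-12 - 6*A^-16 + 4*A^-20 - 3*A^-24 + A^-28.
Substitute A = t^(-1/4), i.e. A^e → t^(-e/4): V(t) = t^7 - 3*t^6 + 4*t^5 - 6*t^4 + 7*t^3 - 6*t^2 + 6*t - 3 + 2*t^-1 - t^-2

Answer: t^7 - 3*t^6 + 4*t^5 - 6*t^4 + 7*t^3 - 6*t^2 + 6*t - 3 + 2*t^-1 - t^-2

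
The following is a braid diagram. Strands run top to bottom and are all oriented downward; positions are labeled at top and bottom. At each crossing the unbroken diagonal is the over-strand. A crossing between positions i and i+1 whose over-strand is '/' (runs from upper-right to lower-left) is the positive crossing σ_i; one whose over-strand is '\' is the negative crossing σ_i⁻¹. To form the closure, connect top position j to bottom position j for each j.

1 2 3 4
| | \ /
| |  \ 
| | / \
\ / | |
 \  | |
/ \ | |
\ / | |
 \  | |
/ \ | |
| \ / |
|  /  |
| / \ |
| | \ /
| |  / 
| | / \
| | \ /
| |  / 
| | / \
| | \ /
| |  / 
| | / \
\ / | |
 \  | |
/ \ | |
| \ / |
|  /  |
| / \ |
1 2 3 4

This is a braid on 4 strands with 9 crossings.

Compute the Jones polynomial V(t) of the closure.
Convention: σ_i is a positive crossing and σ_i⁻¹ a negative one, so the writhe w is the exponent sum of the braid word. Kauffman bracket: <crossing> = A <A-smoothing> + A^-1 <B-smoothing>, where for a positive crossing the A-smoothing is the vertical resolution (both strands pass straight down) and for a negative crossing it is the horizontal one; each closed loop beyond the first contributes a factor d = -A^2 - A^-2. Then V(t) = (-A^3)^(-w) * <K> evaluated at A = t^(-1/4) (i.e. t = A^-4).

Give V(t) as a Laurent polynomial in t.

Reading the diagram top to bottom ('/'-over between positions i,i+1 = s_i, '\'-over = s_i^-1): braid word = s3^-1 s1^-1 s1^-1 s2 s3 s3 s3 s1^-1 s2.
Braid: s3^-1 s1^-1 s1^-1 s2 s3 s3 s3 s1^-1 s2 on 4 strands, 9 crossings.
Writhe w = (#positive) - (#negative) = 5 - 4 = 1.
State-sum expansion of <K>. There are 2^9 = 512 states.
Smooth each crossing (0=||, 1=⌣⌢); contribution A^(Σ sign_k(1-2s_k)) * d^(L-1).
Tabulate the states by total A-exponent and number of loops L (A-exp: L × count):
  A^9: L=4 ×1
  A^7: L=3 ×5, L=5 ×4
  A^5: L=2 ×10, L=4 ×23, L=6 ×3
  A^3: L=1 ×8, L=3 ×57, L=5 ×18, L=7 ×1
  A^1: L=2 ×70, L=4 ×50, L=6 ×6
  A^-1: L=1 ×33, L=3 ×75, L=5 ×18
  A^-3: L=2 ×51, L=4 ×32, L=6 ×1
  A^-5: L=3 ×32, L=5 ×4
  A^-7: L=4 ×9
  A^-9: L=5 ×1
Each group contributes A^e * Σ count * d^(L-1):
Powers of d = -A^2 - A^-2: d^2 = A^4 + 2 + A^-4; d^3 = -A^6 - 3*A^2 - 3*A^-2 - A^-6; d^4 = A^8 + 4*A^4 + 6 + 4*A^-4 + A^-8; d^5 = -A^10 - 5*A^6 - 10*A^2 - 10*A^-2 - 5*A^-6 - A^-10; d^6 = A^12 + 6*A^8 + 15*A^4 + 20 + 15*A^-4 + 6*A^-8 + A^-12.
  A^9 * (d^3) = -A^15 - 3*A^11 - 3*A^7 - A^3
  A^7 * (5*d^2 + 4*d^4) = 4*A^15 + 21*A^11 + 34*A^7 + 21*A^3 + 4*A^-1
  A^5 * (10*d + 23*d^3 + 3*d^5) = -3*A^15 - 38*A^11 - 109*A^7 - 109*A^3 - 38*A^-1 - 3*A^-5
  A^3 * (8 + 57*d^2 + 18*d^4 + d^6) = A^15 + 24*A^11 + 144*A^7 + 250*A^3 + 144*A^-1 + 24*A^-5 + A^-9
  A^1 * (70*d + 50*d^3 + 6*d^5) = -6*A^11 - 80*A^7 - 280*A^3 - 280*A^-1 - 80*A^-5 - 6*A^-9
  A^-1 * (33 + 75*d^2 + 18*d^4) = 18*A^7 + 147*A^3 + 291*A^-1 + 147*A^-5 + 18*A^-9
  A^-3 * (51*d + 32*d^3 + d^5) = -A^7 - 37*A^3 - 157*A^-1 - 157*A^-5 - 37*A^-9 - A^-13
  A^-5 * (32*d^2 + 4*d^4) = 4*A^3 + 48*A^-1 + 88*A^-5 + 48*A^-9 + 4*A^-13
  A^-7 * (9*d^3) = -9*A^-1 - 27*A^-5 - 27*A^-9 - 9*A^-13
  A^-9 * (d^4) = A^-1 + 4*A^-5 + 6*A^-9 + 4*A^-13 + A^-17
Summing the groups: <K> = A^15 - 2*A^11 + 3*A^7 - 5*A^3 + 4*A^-1 - 4*A^-5 + 3*A^-9 - 2*A^-13 + A^-17
Normalise by the writhe: (-A^3)^(-w) = (-A^3)^(-1) = -A^-3, so f(A) = -A^-3 * <K> = -A^12 + 2*A^8 - 3*A^4 + 5 - 4*A^-4 + 4*A^-8 - 3*A^-12 + 2*A^-16 - A^-20.
Substitute A = t^(-1/4), i.e. A^e → t^(-e/4): V(t) = -t^5 + 2*t^4 - 3*t^3 + 4*t^2 - 4*t + 5 - 3*t^-1 + 2*t^-2 - t^-3

Answer: -t^5 + 2*t^4 - 3*t^3 + 4*t^2 - 4*t + 5 - 3*t^-1 + 2*t^-2 - t^-3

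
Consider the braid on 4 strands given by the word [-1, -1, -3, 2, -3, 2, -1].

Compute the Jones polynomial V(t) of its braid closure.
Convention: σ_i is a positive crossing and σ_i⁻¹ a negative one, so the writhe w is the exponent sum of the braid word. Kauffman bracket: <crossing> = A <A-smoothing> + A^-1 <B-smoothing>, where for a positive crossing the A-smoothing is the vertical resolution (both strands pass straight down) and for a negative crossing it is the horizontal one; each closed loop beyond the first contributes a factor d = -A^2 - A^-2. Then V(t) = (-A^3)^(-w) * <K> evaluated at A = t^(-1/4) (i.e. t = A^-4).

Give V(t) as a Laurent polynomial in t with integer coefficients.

t - 1 + 2*t^-1 - 3*t^-2 + 3*t^-3 - 2*t^-4 + 2*t^-5 - t^-6

Derivation:
Braid: s1^-1 s1^-1 s3^-1 s2 s3^-1 s2 s1^-1 on 4 strands, 7 crossings.
Writhe w = (#positive) - (#negative) = 2 - 5 = -3.
Enumerate smoothing states for the bracket polynomial. There are 2^7 = 128 states.
Each crossing splits two ways (0=vertical, 1=horizontal). The state's weight is A^(#A-smoothings - #B-smoothings) * d^(loops - 1).
Tabulate the states by total A-exponent and number of loops L (A-exp: L × count):
  A^7: L=5 ×1
  A^5: L=4 ×7
  A^3: L=3 ×20, L=5 ×1
  A^1: L=2 ×27, L=4 ×8
  A^-1: L=1 ×15, L=3 ×19, L=5 ×1
  A^-3: L=2 ×17, L=4 ×4
  A^-5: L=3 ×7
  A^-7: L=4 ×1
Each group contributes A^e * Σ count * d^(L-1):
Powers of d = -A^2 - A^-2: d^2 = A^4 + 2 + A^-4; d^3 = -A^6 - 3*A^2 - 3*A^-2 - A^-6; d^4 = A^8 + 4*A^4 + 6 + 4*A^-4 + A^-8.
  A^7 * (d^4) = A^15 + 4*A^11 + 6*A^7 + 4*A^3 + A^-1
  A^5 * (7*d^3) = -7*A^11 - 21*A^7 - 21*A^3 - 7*A^-1
  A^3 * (20*d^2 + d^4) = A^11 + 24*A^7 + 46*A^3 + 24*A^-1 + A^-5
  A^1 * (27*d + 8*d^3) = -8*A^7 - 51*A^3 - 51*A^-1 - 8*A^-5
  A^-1 * (15 + 19*d^2 + d^4) = A^7 + 23*A^3 + 59*A^-1 + 23*A^-5 + A^-9
  A^-3 * (17*d + 4*d^3) = -4*A^3 - 29*A^-1 - 29*A^-5 - 4*A^-9
  A^-5 * (7*d^2) = 7*A^-1 + 14*A^-5 + 7*A^-9
  A^-7 * (d^3) = -A^-1 - 3*A^-5 - 3*A^-9 - A^-13
Summing the groups: <K> = A^15 - 2*A^11 + 2*A^7 - 3*A^3 + 3*A^-1 - 2*A^-5 + A^-9 - A^-13
Normalise by the writhe: (-A^3)^(-w) = (-A^3)^(3) = -A^9, so f(A) = -A^9 * <K> = -A^24 + 2*A^20 - 2*A^16 + 3*A^12 - 3*A^8 + 2*A^4 - 1 + A^-4.
Substitute A = t^(-1/4), i.e. A^e → t^(-e/4): V(t) = t - 1 + 2*t^-1 - 3*t^-2 + 3*t^-3 - 2*t^-4 + 2*t^-5 - t^-6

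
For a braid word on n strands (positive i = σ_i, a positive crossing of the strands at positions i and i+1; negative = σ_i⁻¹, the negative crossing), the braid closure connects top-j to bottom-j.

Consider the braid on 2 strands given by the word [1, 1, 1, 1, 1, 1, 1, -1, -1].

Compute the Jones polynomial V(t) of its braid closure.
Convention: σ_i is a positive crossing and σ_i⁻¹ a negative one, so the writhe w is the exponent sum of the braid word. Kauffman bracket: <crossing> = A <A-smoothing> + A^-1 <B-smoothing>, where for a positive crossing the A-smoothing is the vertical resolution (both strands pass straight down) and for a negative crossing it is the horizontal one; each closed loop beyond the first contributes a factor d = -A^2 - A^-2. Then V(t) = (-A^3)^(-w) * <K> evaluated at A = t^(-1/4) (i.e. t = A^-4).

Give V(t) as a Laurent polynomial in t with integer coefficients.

The presented braid s1 s1 s1 s1 s1 s1 s1 s1^-1 s1^-1 on 2 strands reduces by inverse Markov moves (closure unchanged at each step):
  Deconjugate: the word is γ·β·γ⁻¹ with γ = s1 s1 (prefix) and γ⁻¹ = s1^-1 s1^-1 (suffix); strip both.
Reduced to β = s1 s1 s1 s1 s1 on 2 strands, 5 crossings.
Compute on β:
Braid: s1 s1 s1 s1 s1 on 2 strands, 5 crossings.
Writhe w = (#positive) - (#negative) = 5 - 0 = 5.
State-sum expansion of <K>. There are 2^5 = 32 states.
Each crossing splits two ways (0=vertical, 1=horizontal). The state's weight is A^(#A-smoothings - #B-smoothings) * d^(loops - 1).
  state 00000: A-exp=+5, loops=2, term = A^5 * d^1
  state 00001: A-exp=+3, loops=1, term = A^3 * d^0
  state 00010: A-exp=+3, loops=1, term = A^3 * d^0
  state 00011: A-exp=+1, loops=2, term = A^1 * d^1
  state 00100: A-exp=+3, loops=1, term = A^3 * d^0
  state 00101: A-exp=+1, loops=2, term = A^1 * d^1
  state 00110: A-exp=+1, loops=2, term = A^1 * d^1
  state 00111: A-exp=-1, loops=3, term = A^-1 * d^2
  state 01000: A-exp=+3, loops=1, term = A^3 * d^0
  state 01001: A-exp=+1, loops=2, term = A^1 * d^1
  state 01010: A-exp=+1, loops=2, term = A^1 * d^1
  state 01011: A-exp=-1, loops=3, term = A^-1 * d^2
  state 01100: A-exp=+1, loops=2, term = A^1 * d^1
  state 01101: A-exp=-1, loops=3, term = A^-1 * d^2
  state 01110: A-exp=-1, loops=3, term = A^-1 * d^2
  state 01111: A-exp=-3, loops=4, term = A^-3 * d^3
  state 10000: A-exp=+3, loops=1, term = A^3 * d^0
  state 10001: A-exp=+1, loops=2, term = A^1 * d^1
  state 10010: A-exp=+1, loops=2, term = A^1 * d^1
  state 10011: A-exp=-1, loops=3, term = A^-1 * d^2
  state 10100: A-exp=+1, loops=2, term = A^1 * d^1
  state 10101: A-exp=-1, loops=3, term = A^-1 * d^2
  state 10110: A-exp=-1, loops=3, term = A^-1 * d^2
  state 10111: A-exp=-3, loops=4, term = A^-3 * d^3
  state 11000: A-exp=+1, loops=2, term = A^1 * d^1
  state 11001: A-exp=-1, loops=3, term = A^-1 * d^2
  state 11010: A-exp=-1, loops=3, term = A^-1 * d^2
  state 11011: A-exp=-3, loops=4, term = A^-3 * d^3
  state 11100: A-exp=-1, loops=3, term = A^-1 * d^2
  state 11101: A-exp=-3, loops=4, term = A^-3 * d^3
  state 11110: A-exp=-3, loops=4, term = A^-3 * d^3
  state 11111: A-exp=-5, loops=5, term = A^-5 * d^4
Collect the terms by A-exponent (count of states per loop number):
Powers of d = -A^2 - A^-2: d^2 = A^4 + 2 + A^-4; d^3 = -A^6 - 3*A^2 - 3*A^-2 - A^-6; d^4 = A^8 + 4*A^4 + 6 + 4*A^-4 + A^-8.
  A^5 * (d) = -A^7 - A^3
  A^3 * (5) = 5*A^3
  A^1 * (10*d) = -10*A^3 - 10*A^-1
  A^-1 * (10*d^2) = 10*A^3 + 20*A^-1 + 10*A^-5
  A^-3 * (5*d^3) = -5*A^3 - 15*A^-1 - 15*A^-5 - 5*A^-9
  A^-5 * (d^4) = A^3 + 4*A^-1 + 6*A^-5 + 4*A^-9 + A^-13
Summing the groups: <K> = -A^7 - A^-1 + A^-5 - A^-9 + A^-13
Normalise by the writhe: (-A^3)^(-w) = (-A^3)^(-5) = -A^-15, so f(A) = -A^-15 * <K> = A^-8 + A^-16 - A^-20 + A^-24 - A^-28.
Substitute A = t^(-1/4), i.e. A^e → t^(-e/4): V(t) = -t^7 + t^6 - t^5 + t^4 + t^2

Answer: -t^7 + t^6 - t^5 + t^4 + t^2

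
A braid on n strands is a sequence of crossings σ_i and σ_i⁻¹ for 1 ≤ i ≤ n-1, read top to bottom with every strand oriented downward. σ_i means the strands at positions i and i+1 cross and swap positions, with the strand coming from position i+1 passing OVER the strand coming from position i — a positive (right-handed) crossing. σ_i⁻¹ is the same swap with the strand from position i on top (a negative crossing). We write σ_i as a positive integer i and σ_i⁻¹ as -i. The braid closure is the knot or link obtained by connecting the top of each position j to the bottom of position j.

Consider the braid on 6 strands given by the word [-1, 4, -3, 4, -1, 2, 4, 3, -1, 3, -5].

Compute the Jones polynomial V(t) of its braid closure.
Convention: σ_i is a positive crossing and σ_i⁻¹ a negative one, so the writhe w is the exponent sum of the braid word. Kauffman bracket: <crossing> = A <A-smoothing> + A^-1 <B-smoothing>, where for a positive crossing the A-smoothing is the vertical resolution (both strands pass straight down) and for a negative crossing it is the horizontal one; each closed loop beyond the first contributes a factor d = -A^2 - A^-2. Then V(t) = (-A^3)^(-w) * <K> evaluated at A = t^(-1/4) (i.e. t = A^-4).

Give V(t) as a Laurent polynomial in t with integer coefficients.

-t^5 + t^4 - 2*t^3 + 4*t^2 - 3*t + 4 - 3*t^-1 + 2*t^-2 - t^-3

Derivation:
The presented braid s1^-1 s4 s3^-1 s4 s1^-1 s2 s4 s3 s1^-1 s3 s5^-1 on 6 strands reduces by inverse Markov moves (closure unchanged at each step):
  Destabilize: the word has the form β·s5^-1 where s5^-1 occurs only as the final letter (β ∈ B_5); drop it and the last strand → 5 strands.
Reduced to β = s1^-1 s4 s3^-1 s4 s1^-1 s2 s4 s3 s1^-1 s3 on 5 strands, 10 crossings.
Compute on β:
Braid: s1^-1 s4 s3^-1 s4 s1^-1 s2 s4 s3 s1^-1 s3 on 5 strands, 10 crossings.
Writhe w = (#positive) - (#negative) = 6 - 4 = 2.
Enumerate smoothing states for the bracket polynomial. There are 2^10 = 1024 states.
Smooth each crossing (0=||, 1=⌣⌢); contribution A^(Σ sign_k(1-2s_k)) * d^(L-1).
Tabulate the states by total A-exponent and number of loops L (A-exp: L × count):
  A^10: L=5 ×1
  A^8: L=4 ×7, L=6 ×3
  A^6: L=3 ×18, L=5 ×26, L=7 ×1
  A^4: L=2 ×21, L=4 ×85, L=6 ×14
  A^2: L=1 ×9, L=3 ×137, L=5 ×62, L=7 ×2
  A^0: L=2 ×105, L=4 ×132, L=6 ×15
  A^-2: L=1 ×30, L=3 ×132, L=5 ×47, L=7 ×1
  A^-4: L=2 ×49, L=4 ×65, L=6 ×6
  A^-6: L=3 ×31, L=5 ×14
  A^-8: L=4 ×9, L=6 ×1
  A^-10: L=5 ×1
Each group contributes A^e * Σ count * d^(L-1):
Powers of d = -A^2 - A^-2: d^2 = A^4 + 2 + A^-4; d^3 = -A^6 - 3*A^2 - 3*A^-2 - A^-6; d^4 = A^8 + 4*A^4 + 6 + 4*A^-4 + A^-8; d^5 = -A^10 - 5*A^6 - 10*A^2 - 10*A^-2 - 5*A^-6 - A^-10; d^6 = A^12 + 6*A^8 + 15*A^4 + 20 + 15*A^-4 + 6*A^-8 + A^-12.
  A^10 * (d^4) = A^18 + 4*A^14 + 6*A^10 + 4*A^6 + A^2
  A^8 * (7*d^3 + 3*d^5) = -3*A^18 - 22*A^14 - 51*A^10 - 51*A^6 - 22*A^2 - 3*A^-2
  A^6 * (18*d^2 + 26*d^4 + d^6) = A^18 + 32*A^14 + 137*A^10 + 212*A^6 + 137*A^2 + 32*A^-2 + A^-6
  A^4 * (21*d + 85*d^3 + 14*d^5) = -14*A^14 - 155*A^10 - 416*A^6 - 416*A^2 - 155*A^-2 - 14*A^-6
  A^2 * (9 + 137*d^2 + 62*d^4 + 2*d^6) = 2*A^14 + 74*A^10 + 415*A^6 + 695*A^2 + 415*A^-2 + 74*A^-6 + 2*A^-10
  A^0 * (105*d + 132*d^3 + 15*d^5) = -15*A^10 - 207*A^6 - 651*A^2 - 651*A^-2 - 207*A^-6 - 15*A^-10
  A^-2 * (30 + 132*d^2 + 47*d^4 + d^6) = A^10 + 53*A^6 + 335*A^2 + 596*A^-2 + 335*A^-6 + 53*A^-10 + A^-14
  A^-4 * (49*d + 65*d^3 + 6*d^5) = -6*A^6 - 95*A^2 - 304*A^-2 - 304*A^-6 - 95*A^-10 - 6*A^-14
  A^-6 * (31*d^2 + 14*d^4) = 14*A^2 + 87*A^-2 + 146*A^-6 + 87*A^-10 + 14*A^-14
  A^-8 * (9*d^3 + d^5) = -A^2 - 14*A^-2 - 37*A^-6 - 37*A^-10 - 14*A^-14 - A^-18
  A^-10 * (d^4) = A^-2 + 4*A^-6 + 6*A^-10 + 4*A^-14 + A^-18
Summing the groups: <K> = -A^18 + 2*A^14 - 3*A^10 + 4*A^6 - 3*A^2 + 4*A^-2 - 2*A^-6 + A^-10 - A^-14
Normalise by the writhe: (-A^3)^(-w) = (-A^3)^(-2) = A^-6, so f(A) = A^-6 * <K> = -A^12 + 2*A^8 - 3*A^4 + 4 - 3*A^-4 + 4*A^-8 - 2*A^-12 + A^-16 - A^-20.
Substitute A = t^(-1/4), i.e. A^e → t^(-e/4): V(t) = -t^5 + t^4 - 2*t^3 + 4*t^2 - 3*t + 4 - 3*t^-1 + 2*t^-2 - t^-3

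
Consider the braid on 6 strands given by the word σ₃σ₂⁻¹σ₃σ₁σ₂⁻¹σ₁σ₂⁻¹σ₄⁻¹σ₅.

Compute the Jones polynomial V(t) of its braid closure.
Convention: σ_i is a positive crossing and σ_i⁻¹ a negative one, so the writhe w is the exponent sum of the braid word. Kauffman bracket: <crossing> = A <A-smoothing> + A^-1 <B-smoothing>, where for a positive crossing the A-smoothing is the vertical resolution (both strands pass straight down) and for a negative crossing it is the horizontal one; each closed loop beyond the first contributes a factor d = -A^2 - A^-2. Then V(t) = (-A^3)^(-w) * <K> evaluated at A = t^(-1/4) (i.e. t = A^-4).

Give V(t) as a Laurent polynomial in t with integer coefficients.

The presented braid s3 s2^-1 s3 s1 s2^-1 s1 s2^-1 s4^-1 s5 on 6 strands reduces by inverse Markov moves (closure unchanged at each step):
  Destabilize: the word has the form β·s5 where s5 occurs only as the final letter (β ∈ B_5); drop it and the last strand → 5 strands.
  Destabilize: the word has the form β·s4^-1 where s4^-1 occurs only as the final letter (β ∈ B_4); drop it and the last strand → 4 strands.
Reduced to β = s3 s2^-1 s3 s1 s2^-1 s1 s2^-1 on 4 strands, 7 crossings.
Compute on β:
Braid: s3 s2^-1 s3 s1 s2^-1 s1 s2^-1 on 4 strands, 7 crossings.
Writhe w = (#positive) - (#negative) = 4 - 3 = 1.
State-sum expansion of <K>. There are 2^7 = 128 states.
For each crossing: s=0 is the vertical smoothing, s=1 horizontal. Crossing k contributes A^(sign_k * (1 - 2*s_k)); loop factor d = -A^2 - A^-2.
Tabulate the states by total A-exponent and number of loops L (A-exp: L × count):
  A^7: L=5 ×1
  A^5: L=4 ×7
  A^3: L=3 ×21
  A^1: L=2 ×32, L=4 ×3
  A^-1: L=1 ×21, L=3 ×14
  A^-3: L=2 ×19, L=4 ×2
  A^-5: L=3 ×7
  A^-7: L=4 ×1
Each group contributes A^e * Σ count * d^(L-1):
Powers of d = -A^2 - A^-2: d^2 = A^4 + 2 + A^-4; d^3 = -A^6 - 3*A^2 - 3*A^-2 - A^-6; d^4 = A^8 + 4*A^4 + 6 + 4*A^-4 + A^-8.
  A^7 * (d^4) = A^15 + 4*A^11 + 6*A^7 + 4*A^3 + A^-1
  A^5 * (7*d^3) = -7*A^11 - 21*A^7 - 21*A^3 - 7*A^-1
  A^3 * (21*d^2) = 21*A^7 + 42*A^3 + 21*A^-1
  A^1 * (32*d + 3*d^3) = -3*A^7 - 41*A^3 - 41*A^-1 - 3*A^-5
  A^-1 * (21 + 14*d^2) = 14*A^3 + 49*A^-1 + 14*A^-5
  A^-3 * (19*d + 2*d^3) = -2*A^3 - 25*A^-1 - 25*A^-5 - 2*A^-9
  A^-5 * (7*d^2) = 7*A^-1 + 14*A^-5 + 7*A^-9
  A^-7 * (d^3) = -A^-1 - 3*A^-5 - 3*A^-9 - A^-13
Summing the groups: <K> = A^15 - 3*A^11 + 3*A^7 - 4*A^3 + 4*A^-1 - 3*A^-5 + 2*A^-9 - A^-13
Normalise by the writhe: (-A^3)^(-w) = (-A^3)^(-1) = -A^-3, so f(A) = -A^-3 * <K> = -A^12 + 3*A^8 - 3*A^4 + 4 - 4*A^-4 + 3*A^-8 - 2*A^-12 + A^-16.
Substitute A = t^(-1/4), i.e. A^e → t^(-e/4): V(t) = t^4 - 2*t^3 + 3*t^2 - 4*t + 4 - 3*t^-1 + 3*t^-2 - t^-3

Answer: t^4 - 2*t^3 + 3*t^2 - 4*t + 4 - 3*t^-1 + 3*t^-2 - t^-3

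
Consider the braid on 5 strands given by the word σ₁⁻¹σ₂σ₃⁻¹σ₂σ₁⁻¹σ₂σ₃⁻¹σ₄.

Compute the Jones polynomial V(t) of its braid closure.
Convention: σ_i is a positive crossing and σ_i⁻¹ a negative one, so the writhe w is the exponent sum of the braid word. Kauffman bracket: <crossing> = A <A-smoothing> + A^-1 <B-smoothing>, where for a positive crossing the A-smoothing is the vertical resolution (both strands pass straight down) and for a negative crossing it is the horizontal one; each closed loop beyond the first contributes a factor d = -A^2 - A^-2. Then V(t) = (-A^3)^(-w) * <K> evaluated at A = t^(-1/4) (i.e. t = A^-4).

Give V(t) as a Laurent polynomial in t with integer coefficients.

-t^3 + 3*t^2 - 3*t + 4 - 4*t^-1 + 3*t^-2 - 2*t^-3 + t^-4

Derivation:
The presented braid s1^-1 s2 s3^-1 s2 s1^-1 s2 s3^-1 s4 on 5 strands reduces by inverse Markov moves (closure unchanged at each step):
  Destabilize: the word has the form β·s4 where s4 occurs only as the final letter (β ∈ B_4); drop it and the last strand → 4 strands.
Reduced to β = s1^-1 s2 s3^-1 s2 s1^-1 s2 s3^-1 on 4 strands, 7 crossings.
Compute on β:
Braid: s1^-1 s2 s3^-1 s2 s1^-1 s2 s3^-1 on 4 strands, 7 crossings.
Writhe w = (#positive) - (#negative) = 3 - 4 = -1.
State-sum expansion of <K>. There are 2^7 = 128 states.
For each crossing: s=0 is the vertical smoothing, s=1 horizontal. Crossing k contributes A^(sign_k * (1 - 2*s_k)); loop factor d = -A^2 - A^-2.
Tabulate the states by total A-exponent and number of loops L (A-exp: L × count):
  A^7: L=4 ×1
  A^5: L=3 ×7
  A^3: L=2 ×19, L=4 ×2
  A^1: L=1 ×21, L=3 ×14
  A^-1: L=2 ×32, L=4 ×3
  A^-3: L=3 ×21
  A^-5: L=4 ×7
  A^-7: L=5 ×1
Each group contributes A^e * Σ count * d^(L-1):
Powers of d = -A^2 - A^-2: d^2 = A^4 + 2 + A^-4; d^3 = -A^6 - 3*A^2 - 3*A^-2 - A^-6; d^4 = A^8 + 4*A^4 + 6 + 4*A^-4 + A^-8.
  A^7 * (d^3) = -A^13 - 3*A^9 - 3*A^5 - A
  A^5 * (7*d^2) = 7*A^9 + 14*A^5 + 7*A
  A^3 * (19*d + 2*d^3) = -2*A^9 - 25*A^5 - 25*A - 2*A^-3
  A^1 * (21 + 14*d^2) = 14*A^5 + 49*A + 14*A^-3
  A^-1 * (32*d + 3*d^3) = -3*A^5 - 41*A - 41*A^-3 - 3*A^-7
  A^-3 * (21*d^2) = 21*A + 42*A^-3 + 21*A^-7
  A^-5 * (7*d^3) = -7*A - 21*A^-3 - 21*A^-7 - 7*A^-11
  A^-7 * (d^4) = A + 4*A^-3 + 6*A^-7 + 4*A^-11 + A^-15
Summing the groups: <K> = -A^13 + 2*A^9 - 3*A^5 + 4*A - 4*A^-3 + 3*A^-7 - 3*A^-11 + A^-15
Normalise by the writhe: (-A^3)^(-w) = (-A^3)^(1) = -A^3, so f(A) = -A^3 * <K> = A^16 - 2*A^12 + 3*A^8 - 4*A^4 + 4 - 3*A^-4 + 3*A^-8 - A^-12.
Substitute A = t^(-1/4), i.e. A^e → t^(-e/4): V(t) = -t^3 + 3*t^2 - 3*t + 4 - 4*t^-1 + 3*t^-2 - 2*t^-3 + t^-4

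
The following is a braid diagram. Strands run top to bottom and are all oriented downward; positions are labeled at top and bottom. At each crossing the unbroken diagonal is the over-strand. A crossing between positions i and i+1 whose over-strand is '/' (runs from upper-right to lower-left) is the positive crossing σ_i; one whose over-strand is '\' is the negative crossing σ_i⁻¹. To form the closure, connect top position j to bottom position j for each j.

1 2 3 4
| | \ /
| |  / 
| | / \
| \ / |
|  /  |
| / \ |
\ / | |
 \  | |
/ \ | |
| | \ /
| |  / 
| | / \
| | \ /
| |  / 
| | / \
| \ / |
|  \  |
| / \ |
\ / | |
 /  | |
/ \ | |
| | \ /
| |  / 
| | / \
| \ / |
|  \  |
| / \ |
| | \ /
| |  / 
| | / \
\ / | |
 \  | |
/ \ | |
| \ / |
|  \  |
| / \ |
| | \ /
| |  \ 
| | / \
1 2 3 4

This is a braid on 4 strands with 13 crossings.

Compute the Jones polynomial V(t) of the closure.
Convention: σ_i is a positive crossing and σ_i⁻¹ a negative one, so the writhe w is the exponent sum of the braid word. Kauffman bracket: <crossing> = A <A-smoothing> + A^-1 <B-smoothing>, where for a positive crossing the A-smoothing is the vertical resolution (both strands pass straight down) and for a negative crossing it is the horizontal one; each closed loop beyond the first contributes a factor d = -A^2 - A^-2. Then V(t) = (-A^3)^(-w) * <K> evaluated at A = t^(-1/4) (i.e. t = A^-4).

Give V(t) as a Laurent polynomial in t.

Reading the diagram top to bottom ('/'-over between positions i,i+1 = s_i, '\'-over = s_i^-1): braid word = s3 s2 s1^-1 s3 s3 s2^-1 s1 s3 s2^-1 s3 s1^-1 s2^-1 s3^-1.
The presented braid s3 s2 s1^-1 s3 s3 s2^-1 s1 s3 s2^-1 s3 s1^-1 s2^-1 s3^-1 on 4 strands reduces by inverse Markov moves (closure unchanged at each step):
  Deconjugate: the word is γ·β·γ⁻¹ with γ = s3 s2 (prefix) and γ⁻¹ = s2^-1 s3^-1 (suffix); strip both.
Reduced to β = s1^-1 s3 s3 s2^-1 s1 s3 s2^-1 s3 s1^-1 on 4 strands, 9 crossings.
Compute on β:
Braid: s1^-1 s3 s3 s2^-1 s1 s3 s2^-1 s3 s1^-1 on 4 strands, 9 crossings.
Writhe w = (#positive) - (#negative) = 5 - 4 = 1.
Computing the Kauffman bracket via state sum. There are 2^9 = 512 states.
Smooth each crossing (0=||, 1=⌣⌢); contribution A^(Σ sign_k(1-2s_k)) * d^(L-1).
Tabulate the states by total A-exponent and number of loops L (A-exp: L × count):
  A^9: L=4 ×1
  A^7: L=3 ×9
  A^5: L=2 ×29, L=4 ×7
  A^3: L=1 ×30, L=3 ×52, L=5 ×2
  A^1: L=2 ×83, L=4 ×43
  A^-1: L=1 ×11, L=3 ×93, L=5 ×22
  A^-3: L=2 ×19, L=4 ×58, L=6 ×7
  A^-5: L=3 ×15, L=5 ×20, L=7 ×1
  A^-7: L=4 ×6, L=6 ×3
  A^-9: L=5 ×1
Each group contributes A^e * Σ count * d^(L-1):
Powers of d = -A^2 - A^-2: d^2 = A^4 + 2 + A^-4; d^3 = -A^6 - 3*A^2 - 3*A^-2 - A^-6; d^4 = A^8 + 4*A^4 + 6 + 4*A^-4 + A^-8; d^5 = -A^10 - 5*A^6 - 10*A^2 - 10*A^-2 - 5*A^-6 - A^-10; d^6 = A^12 + 6*A^8 + 15*A^4 + 20 + 15*A^-4 + 6*A^-8 + A^-12.
  A^9 * (d^3) = -A^15 - 3*A^11 - 3*A^7 - A^3
  A^7 * (9*d^2) = 9*A^11 + 18*A^7 + 9*A^3
  A^5 * (29*d + 7*d^3) = -7*A^11 - 50*A^7 - 50*A^3 - 7*A^-1
  A^3 * (30 + 52*d^2 + 2*d^4) = 2*A^11 + 60*A^7 + 146*A^3 + 60*A^-1 + 2*A^-5
  A^1 * (83*d + 43*d^3) = -43*A^7 - 212*A^3 - 212*A^-1 - 43*A^-5
  A^-1 * (11 + 93*d^2 + 22*d^4) = 22*A^7 + 181*A^3 + 329*A^-1 + 181*A^-5 + 22*A^-9
  A^-3 * (19*d + 58*d^3 + 7*d^5) = -7*A^7 - 93*A^3 - 263*A^-1 - 263*A^-5 - 93*A^-9 - 7*A^-13
  A^-5 * (15*d^2 + 20*d^4 + d^6) = A^7 + 26*A^3 + 110*A^-1 + 170*A^-5 + 110*A^-9 + 26*A^-13 + A^-17
  A^-7 * (6*d^3 + 3*d^5) = -3*A^3 - 21*A^-1 - 48*A^-5 - 48*A^-9 - 21*A^-13 - 3*A^-17
  A^-9 * (d^4) = A^-1 + 4*A^-5 + 6*A^-9 + 4*A^-13 + A^-17
Summing the groups: <K> = -A^15 + A^11 - 2*A^7 + 3*A^3 - 3*A^-1 + 3*A^-5 - 3*A^-9 + 2*A^-13 - A^-17
Normalise by the writhe: (-A^3)^(-w) = (-A^3)^(-1) = -A^-3, so f(A) = -A^-3 * <K> = A^12 - A^8 + 2*A^4 - 3 + 3*A^-4 - 3*A^-8 + 3*A^-12 - 2*A^-16 + A^-20.
Substitute A = t^(-1/4), i.e. A^e → t^(-e/4): V(t) = t^5 - 2*t^4 + 3*t^3 - 3*t^2 + 3*t - 3 + 2*t^-1 - t^-2 + t^-3

Answer: t^5 - 2*t^4 + 3*t^3 - 3*t^2 + 3*t - 3 + 2*t^-1 - t^-2 + t^-3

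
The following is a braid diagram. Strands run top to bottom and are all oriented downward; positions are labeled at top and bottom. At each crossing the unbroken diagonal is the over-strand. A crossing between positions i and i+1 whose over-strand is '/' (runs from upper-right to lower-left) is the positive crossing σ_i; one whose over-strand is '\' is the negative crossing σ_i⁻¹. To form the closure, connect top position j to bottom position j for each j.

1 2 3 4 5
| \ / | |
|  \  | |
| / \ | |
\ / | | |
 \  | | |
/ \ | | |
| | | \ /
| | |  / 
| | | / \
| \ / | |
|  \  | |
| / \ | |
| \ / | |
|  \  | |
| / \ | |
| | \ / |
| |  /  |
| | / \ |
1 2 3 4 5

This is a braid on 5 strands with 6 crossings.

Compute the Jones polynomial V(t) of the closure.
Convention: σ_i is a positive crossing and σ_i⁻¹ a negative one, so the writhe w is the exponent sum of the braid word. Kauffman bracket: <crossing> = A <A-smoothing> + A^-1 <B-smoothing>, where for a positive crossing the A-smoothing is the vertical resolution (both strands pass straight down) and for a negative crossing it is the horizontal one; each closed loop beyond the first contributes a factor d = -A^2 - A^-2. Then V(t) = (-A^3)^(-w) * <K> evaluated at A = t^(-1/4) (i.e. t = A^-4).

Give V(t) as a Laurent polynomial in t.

Reading the diagram top to bottom ('/'-over between positions i,i+1 = s_i, '\'-over = s_i^-1): braid word = s2^-1 s1^-1 s4 s2^-1 s2^-1 s3.
Braid: s2^-1 s1^-1 s4 s2^-1 s2^-1 s3 on 5 strands, 6 crossings.
Writhe w = (#positive) - (#negative) = 2 - 4 = -2.
Enumerate smoothing states for the bracket polynomial. There are 2^6 = 64 states.
Smooth each crossing (0=||, 1=⌣⌢); contribution A^(Σ sign_k(1-2s_k)) * d^(L-1).
Tabulate the states by total A-exponent and number of loops L (A-exp: L × count):
  A^6: L=5 ×1
  A^4: L=4 ×5, L=6 ×1
  A^2: L=3 ×10, L=5 ×5
  A^0: L=2 ×9, L=4 ×11
  A^-2: L=1 ×3, L=3 ×11, L=5 ×1
  A^-4: L=2 ×4, L=4 ×2
  A^-6: L=3 ×1
Each group contributes A^e * Σ count * d^(L-1):
Powers of d = -A^2 - A^-2: d^2 = A^4 + 2 + A^-4; d^3 = -A^6 - 3*A^2 - 3*A^-2 - A^-6; d^4 = A^8 + 4*A^4 + 6 + 4*A^-4 + A^-8; d^5 = -A^10 - 5*A^6 - 10*A^2 - 10*A^-2 - 5*A^-6 - A^-10.
  A^6 * (d^4) = A^14 + 4*A^10 + 6*A^6 + 4*A^2 + A^-2
  A^4 * (5*d^3 + d^5) = -A^14 - 10*A^10 - 25*A^6 - 25*A^2 - 10*A^-2 - A^-6
  A^2 * (10*d^2 + 5*d^4) = 5*A^10 + 30*A^6 + 50*A^2 + 30*A^-2 + 5*A^-6
  A^0 * (9*d + 11*d^3) = -11*A^6 - 42*A^2 - 42*A^-2 - 11*A^-6
  A^-2 * (3 + 11*d^2 + d^4) = A^6 + 15*A^2 + 31*A^-2 + 15*A^-6 + A^-10
  A^-4 * (4*d + 2*d^3) = -2*A^2 - 10*A^-2 - 10*A^-6 - 2*A^-10
  A^-6 * (d^2) = A^-2 + 2*A^-6 + A^-10
Summing the groups: <K> = -A^10 + A^6 + A^-2
Normalise by the writhe: (-A^3)^(-w) = (-A^3)^(2) = A^6, so f(A) = A^6 * <K> = -A^16 + A^12 + A^4.
Substitute A = t^(-1/4), i.e. A^e → t^(-e/4): V(t) = t^-1 + t^-3 - t^-4

Answer: t^-1 + t^-3 - t^-4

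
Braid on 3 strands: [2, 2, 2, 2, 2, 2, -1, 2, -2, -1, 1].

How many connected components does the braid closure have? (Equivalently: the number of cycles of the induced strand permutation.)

Track the strand permutation on 3 strands, starting from identity.
  step 1: s2 swaps positions 2,3 -> [1 3 2]
  step 2: s2 swaps positions 2,3 -> [1 2 3]
  step 3: s2 swaps positions 2,3 -> [1 3 2]
  step 4: s2 swaps positions 2,3 -> [1 2 3]
  step 5: s2 swaps positions 2,3 -> [1 3 2]
  step 6: s2 swaps positions 2,3 -> [1 2 3]
  step 7: s1^-1 swaps positions 1,2 -> [2 1 3]
  step 8: s2 swaps positions 2,3 -> [2 3 1]
  step 9: s2^-1 swaps positions 2,3 -> [2 1 3]
  step 10: s1^-1 swaps positions 1,2 -> [1 2 3]
  step 11: s1 swaps positions 1,2 -> [2 1 3]
Final permutation (position -> original strand): [2 1 3]
Closure components = cycle count of this permutation = 2.

Answer: 2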